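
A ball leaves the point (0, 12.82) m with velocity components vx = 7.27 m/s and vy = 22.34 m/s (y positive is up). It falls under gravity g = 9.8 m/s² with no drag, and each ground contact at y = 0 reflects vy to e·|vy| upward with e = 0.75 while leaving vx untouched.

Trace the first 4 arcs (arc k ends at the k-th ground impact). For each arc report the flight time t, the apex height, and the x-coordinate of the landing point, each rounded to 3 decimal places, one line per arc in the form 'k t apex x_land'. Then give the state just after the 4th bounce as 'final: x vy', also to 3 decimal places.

Arc 1: start y=12.820, vy=22.340 → t=5.075, apex=38.283, x_land=36.893, impact vy=-27.392
  bounce: vy ← 0.75·27.392 = 20.544
Arc 2: start y=0.000, vy=20.544 → t=4.193, apex=21.534, x_land=67.374, impact vy=-20.544
  bounce: vy ← 0.75·20.544 = 15.408
Arc 3: start y=0.000, vy=15.408 → t=3.145, apex=12.113, x_land=90.235, impact vy=-15.408
  bounce: vy ← 0.75·15.408 = 11.556
Arc 4: start y=0.000, vy=11.556 → t=2.358, apex=6.814, x_land=107.381, impact vy=-11.556
  bounce: vy ← 0.75·11.556 = 8.667

1 5.075 38.283 36.893
2 4.193 21.534 67.374
3 3.145 12.113 90.235
4 2.358 6.814 107.381
final: 107.381 8.667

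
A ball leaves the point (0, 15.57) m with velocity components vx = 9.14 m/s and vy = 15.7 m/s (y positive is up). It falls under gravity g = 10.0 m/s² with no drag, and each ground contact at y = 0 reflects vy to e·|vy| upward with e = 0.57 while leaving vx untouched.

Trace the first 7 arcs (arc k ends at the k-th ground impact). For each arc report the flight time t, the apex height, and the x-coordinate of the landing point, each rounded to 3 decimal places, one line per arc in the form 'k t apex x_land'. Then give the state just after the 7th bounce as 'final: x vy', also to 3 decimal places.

Arc 1: start y=15.570, vy=15.700 → t=3.932, apex=27.895, x_land=35.938, impact vy=-23.620
  bounce: vy ← 0.57·23.620 = 13.463
Arc 2: start y=0.000, vy=13.463 → t=2.693, apex=9.063, x_land=60.549, impact vy=-13.463
  bounce: vy ← 0.57·13.463 = 7.674
Arc 3: start y=0.000, vy=7.674 → t=1.535, apex=2.945, x_land=74.577, impact vy=-7.674
  bounce: vy ← 0.57·7.674 = 4.374
Arc 4: start y=0.000, vy=4.374 → t=0.875, apex=0.957, x_land=82.573, impact vy=-4.374
  bounce: vy ← 0.57·4.374 = 2.493
Arc 5: start y=0.000, vy=2.493 → t=0.499, apex=0.311, x_land=87.131, impact vy=-2.493
  bounce: vy ← 0.57·2.493 = 1.421
Arc 6: start y=0.000, vy=1.421 → t=0.284, apex=0.101, x_land=89.729, impact vy=-1.421
  bounce: vy ← 0.57·1.421 = 0.810
Arc 7: start y=0.000, vy=0.810 → t=0.162, apex=0.033, x_land=91.210, impact vy=-0.810
  bounce: vy ← 0.57·0.810 = 0.462

1 3.932 27.895 35.938
2 2.693 9.063 60.549
3 1.535 2.945 74.577
4 0.875 0.957 82.573
5 0.499 0.311 87.131
6 0.284 0.101 89.729
7 0.162 0.033 91.210
final: 91.210 0.462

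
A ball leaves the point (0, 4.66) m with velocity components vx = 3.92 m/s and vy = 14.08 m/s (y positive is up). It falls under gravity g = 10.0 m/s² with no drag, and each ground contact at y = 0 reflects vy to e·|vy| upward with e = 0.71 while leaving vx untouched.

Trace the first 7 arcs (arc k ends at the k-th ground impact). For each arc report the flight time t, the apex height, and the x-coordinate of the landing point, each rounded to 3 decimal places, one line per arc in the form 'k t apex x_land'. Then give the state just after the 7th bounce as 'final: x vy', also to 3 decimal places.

1 3.115 14.572 12.212
2 2.424 7.346 21.714
3 1.721 3.703 28.461
4 1.222 1.867 33.252
5 0.868 0.941 36.653
6 0.616 0.474 39.068
7 0.437 0.239 40.782
final: 40.782 1.553

Arc 1: start y=4.660, vy=14.080 → t=3.115, apex=14.572, x_land=12.212, impact vy=-17.072
  bounce: vy ← 0.71·17.072 = 12.121
Arc 2: start y=0.000, vy=12.121 → t=2.424, apex=7.346, x_land=21.714, impact vy=-12.121
  bounce: vy ← 0.71·12.121 = 8.606
Arc 3: start y=0.000, vy=8.606 → t=1.721, apex=3.703, x_land=28.461, impact vy=-8.606
  bounce: vy ← 0.71·8.606 = 6.110
Arc 4: start y=0.000, vy=6.110 → t=1.222, apex=1.867, x_land=33.252, impact vy=-6.110
  bounce: vy ← 0.71·6.110 = 4.338
Arc 5: start y=0.000, vy=4.338 → t=0.868, apex=0.941, x_land=36.653, impact vy=-4.338
  bounce: vy ← 0.71·4.338 = 3.080
Arc 6: start y=0.000, vy=3.080 → t=0.616, apex=0.474, x_land=39.068, impact vy=-3.080
  bounce: vy ← 0.71·3.080 = 2.187
Arc 7: start y=0.000, vy=2.187 → t=0.437, apex=0.239, x_land=40.782, impact vy=-2.187
  bounce: vy ← 0.71·2.187 = 1.553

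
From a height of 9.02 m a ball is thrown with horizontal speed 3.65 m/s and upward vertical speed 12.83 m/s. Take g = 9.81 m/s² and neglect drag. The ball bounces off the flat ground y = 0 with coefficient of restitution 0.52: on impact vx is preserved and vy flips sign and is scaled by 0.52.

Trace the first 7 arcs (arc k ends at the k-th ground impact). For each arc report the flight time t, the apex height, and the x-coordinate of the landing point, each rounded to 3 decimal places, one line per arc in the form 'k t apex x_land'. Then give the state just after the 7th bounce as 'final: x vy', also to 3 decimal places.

Arc 1: start y=9.020, vy=12.830 → t=3.192, apex=17.410, x_land=11.650, impact vy=-18.482
  bounce: vy ← 0.52·18.482 = 9.611
Arc 2: start y=0.000, vy=9.611 → t=1.959, apex=4.708, x_land=18.802, impact vy=-9.611
  bounce: vy ← 0.52·9.611 = 4.998
Arc 3: start y=0.000, vy=4.998 → t=1.019, apex=1.273, x_land=22.521, impact vy=-4.998
  bounce: vy ← 0.52·4.998 = 2.599
Arc 4: start y=0.000, vy=2.599 → t=0.530, apex=0.344, x_land=24.454, impact vy=-2.599
  bounce: vy ← 0.52·2.599 = 1.351
Arc 5: start y=0.000, vy=1.351 → t=0.275, apex=0.093, x_land=25.460, impact vy=-1.351
  bounce: vy ← 0.52·1.351 = 0.703
Arc 6: start y=0.000, vy=0.703 → t=0.143, apex=0.025, x_land=25.983, impact vy=-0.703
  bounce: vy ← 0.52·0.703 = 0.365
Arc 7: start y=0.000, vy=0.365 → t=0.074, apex=0.007, x_land=26.255, impact vy=-0.365
  bounce: vy ← 0.52·0.365 = 0.190

1 3.192 17.410 11.650
2 1.959 4.708 18.802
3 1.019 1.273 22.521
4 0.530 0.344 24.454
5 0.275 0.093 25.460
6 0.143 0.025 25.983
7 0.074 0.007 26.255
final: 26.255 0.190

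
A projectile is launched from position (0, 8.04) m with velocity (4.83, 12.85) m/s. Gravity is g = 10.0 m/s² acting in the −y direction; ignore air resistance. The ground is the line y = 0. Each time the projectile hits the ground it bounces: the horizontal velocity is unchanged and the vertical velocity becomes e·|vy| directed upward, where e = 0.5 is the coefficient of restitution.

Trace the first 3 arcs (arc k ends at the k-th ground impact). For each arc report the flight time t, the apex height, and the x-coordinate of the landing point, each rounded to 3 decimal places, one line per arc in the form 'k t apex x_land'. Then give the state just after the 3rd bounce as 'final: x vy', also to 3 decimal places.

Arc 1: start y=8.040, vy=12.850 → t=3.090, apex=16.296, x_land=14.926, impact vy=-18.053
  bounce: vy ← 0.5·18.053 = 9.027
Arc 2: start y=0.000, vy=9.027 → t=1.805, apex=4.074, x_land=23.646, impact vy=-9.027
  bounce: vy ← 0.5·9.027 = 4.513
Arc 3: start y=0.000, vy=4.513 → t=0.903, apex=1.019, x_land=28.006, impact vy=-4.513
  bounce: vy ← 0.5·4.513 = 2.257

1 3.090 16.296 14.926
2 1.805 4.074 23.646
3 0.903 1.019 28.006
final: 28.006 2.257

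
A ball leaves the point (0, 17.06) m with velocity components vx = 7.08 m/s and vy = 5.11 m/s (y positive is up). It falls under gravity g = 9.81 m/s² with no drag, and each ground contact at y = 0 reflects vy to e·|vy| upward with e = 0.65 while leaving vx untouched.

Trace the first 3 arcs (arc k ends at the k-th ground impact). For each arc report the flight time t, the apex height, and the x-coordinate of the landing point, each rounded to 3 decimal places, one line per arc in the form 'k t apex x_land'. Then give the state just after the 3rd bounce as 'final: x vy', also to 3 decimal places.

Arc 1: start y=17.060, vy=5.110 → t=2.457, apex=18.391, x_land=17.397, impact vy=-18.996
  bounce: vy ← 0.65·18.996 = 12.347
Arc 2: start y=0.000, vy=12.347 → t=2.517, apex=7.770, x_land=35.219, impact vy=-12.347
  bounce: vy ← 0.65·12.347 = 8.026
Arc 3: start y=0.000, vy=8.026 → t=1.636, apex=3.283, x_land=46.804, impact vy=-8.026
  bounce: vy ← 0.65·8.026 = 5.217

1 2.457 18.391 17.397
2 2.517 7.770 35.219
3 1.636 3.283 46.804
final: 46.804 5.217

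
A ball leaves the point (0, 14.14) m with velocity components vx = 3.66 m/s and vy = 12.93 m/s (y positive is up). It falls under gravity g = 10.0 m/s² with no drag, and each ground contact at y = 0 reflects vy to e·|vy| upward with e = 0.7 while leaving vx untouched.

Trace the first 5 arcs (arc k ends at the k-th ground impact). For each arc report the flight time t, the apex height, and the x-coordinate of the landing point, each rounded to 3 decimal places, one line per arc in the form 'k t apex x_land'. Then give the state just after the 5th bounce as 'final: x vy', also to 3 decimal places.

Arc 1: start y=14.140, vy=12.930 → t=3.414, apex=22.499, x_land=12.496, impact vy=-21.213
  bounce: vy ← 0.7·21.213 = 14.849
Arc 2: start y=0.000, vy=14.849 → t=2.970, apex=11.025, x_land=23.366, impact vy=-14.849
  bounce: vy ← 0.7·14.849 = 10.394
Arc 3: start y=0.000, vy=10.394 → t=2.079, apex=5.402, x_land=30.974, impact vy=-10.394
  bounce: vy ← 0.7·10.394 = 7.276
Arc 4: start y=0.000, vy=7.276 → t=1.455, apex=2.647, x_land=36.300, impact vy=-7.276
  bounce: vy ← 0.7·7.276 = 5.093
Arc 5: start y=0.000, vy=5.093 → t=1.019, apex=1.297, x_land=40.029, impact vy=-5.093
  bounce: vy ← 0.7·5.093 = 3.565

1 3.414 22.499 12.496
2 2.970 11.025 23.366
3 2.079 5.402 30.974
4 1.455 2.647 36.300
5 1.019 1.297 40.029
final: 40.029 3.565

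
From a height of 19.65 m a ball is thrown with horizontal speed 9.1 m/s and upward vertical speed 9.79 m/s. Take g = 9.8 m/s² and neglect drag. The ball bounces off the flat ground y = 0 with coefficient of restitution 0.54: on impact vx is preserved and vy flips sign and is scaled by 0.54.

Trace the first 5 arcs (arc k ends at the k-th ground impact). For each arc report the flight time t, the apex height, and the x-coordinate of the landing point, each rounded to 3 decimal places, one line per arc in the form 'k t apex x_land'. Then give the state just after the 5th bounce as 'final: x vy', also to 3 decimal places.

Arc 1: start y=19.650, vy=9.790 → t=3.237, apex=24.540, x_land=29.456, impact vy=-21.931
  bounce: vy ← 0.54·21.931 = 11.843
Arc 2: start y=0.000, vy=11.843 → t=2.417, apex=7.156, x_land=51.450, impact vy=-11.843
  bounce: vy ← 0.54·11.843 = 6.395
Arc 3: start y=0.000, vy=6.395 → t=1.305, apex=2.087, x_land=63.326, impact vy=-6.395
  bounce: vy ← 0.54·6.395 = 3.453
Arc 4: start y=0.000, vy=3.453 → t=0.705, apex=0.608, x_land=69.740, impact vy=-3.453
  bounce: vy ← 0.54·3.453 = 1.865
Arc 5: start y=0.000, vy=1.865 → t=0.381, apex=0.177, x_land=73.203, impact vy=-1.865
  bounce: vy ← 0.54·1.865 = 1.007

1 3.237 24.540 29.456
2 2.417 7.156 51.450
3 1.305 2.087 63.326
4 0.705 0.608 69.740
5 0.381 0.177 73.203
final: 73.203 1.007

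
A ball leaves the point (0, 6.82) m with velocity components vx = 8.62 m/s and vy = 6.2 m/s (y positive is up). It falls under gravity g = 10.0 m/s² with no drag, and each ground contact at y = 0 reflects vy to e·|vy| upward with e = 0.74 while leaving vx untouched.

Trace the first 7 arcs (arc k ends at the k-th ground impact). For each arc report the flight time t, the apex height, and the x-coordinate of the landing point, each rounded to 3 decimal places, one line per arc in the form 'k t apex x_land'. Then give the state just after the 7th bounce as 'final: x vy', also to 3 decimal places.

1 1.942 8.742 16.742
2 1.957 4.787 33.611
3 1.448 2.621 46.094
4 1.072 1.435 55.332
5 0.793 0.786 62.168
6 0.587 0.430 67.226
7 0.434 0.236 70.969
final: 70.969 1.607

Arc 1: start y=6.820, vy=6.200 → t=1.942, apex=8.742, x_land=16.742, impact vy=-13.223
  bounce: vy ← 0.74·13.223 = 9.785
Arc 2: start y=0.000, vy=9.785 → t=1.957, apex=4.787, x_land=33.611, impact vy=-9.785
  bounce: vy ← 0.74·9.785 = 7.241
Arc 3: start y=0.000, vy=7.241 → t=1.448, apex=2.621, x_land=46.094, impact vy=-7.241
  bounce: vy ← 0.74·7.241 = 5.358
Arc 4: start y=0.000, vy=5.358 → t=1.072, apex=1.435, x_land=55.332, impact vy=-5.358
  bounce: vy ← 0.74·5.358 = 3.965
Arc 5: start y=0.000, vy=3.965 → t=0.793, apex=0.786, x_land=62.168, impact vy=-3.965
  bounce: vy ← 0.74·3.965 = 2.934
Arc 6: start y=0.000, vy=2.934 → t=0.587, apex=0.430, x_land=67.226, impact vy=-2.934
  bounce: vy ← 0.74·2.934 = 2.171
Arc 7: start y=0.000, vy=2.171 → t=0.434, apex=0.236, x_land=70.969, impact vy=-2.171
  bounce: vy ← 0.74·2.171 = 1.607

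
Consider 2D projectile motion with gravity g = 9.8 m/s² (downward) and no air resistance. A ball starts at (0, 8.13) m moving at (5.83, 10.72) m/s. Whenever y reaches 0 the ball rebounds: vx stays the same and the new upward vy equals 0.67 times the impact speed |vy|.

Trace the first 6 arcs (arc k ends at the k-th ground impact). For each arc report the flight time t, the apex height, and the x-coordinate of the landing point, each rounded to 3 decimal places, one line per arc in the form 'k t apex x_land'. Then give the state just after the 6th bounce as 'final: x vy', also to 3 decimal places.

Arc 1: start y=8.130, vy=10.720 → t=2.784, apex=13.993, x_land=16.229, impact vy=-16.561
  bounce: vy ← 0.67·16.561 = 11.096
Arc 2: start y=0.000, vy=11.096 → t=2.264, apex=6.282, x_land=29.431, impact vy=-11.096
  bounce: vy ← 0.67·11.096 = 7.434
Arc 3: start y=0.000, vy=7.434 → t=1.517, apex=2.820, x_land=38.276, impact vy=-7.434
  bounce: vy ← 0.67·7.434 = 4.981
Arc 4: start y=0.000, vy=4.981 → t=1.017, apex=1.266, x_land=44.203, impact vy=-4.981
  bounce: vy ← 0.67·4.981 = 3.337
Arc 5: start y=0.000, vy=3.337 → t=0.681, apex=0.568, x_land=48.173, impact vy=-3.337
  bounce: vy ← 0.67·3.337 = 2.236
Arc 6: start y=0.000, vy=2.236 → t=0.456, apex=0.255, x_land=50.834, impact vy=-2.236
  bounce: vy ← 0.67·2.236 = 1.498

1 2.784 13.993 16.229
2 2.264 6.282 29.431
3 1.517 2.820 38.276
4 1.017 1.266 44.203
5 0.681 0.568 48.173
6 0.456 0.255 50.834
final: 50.834 1.498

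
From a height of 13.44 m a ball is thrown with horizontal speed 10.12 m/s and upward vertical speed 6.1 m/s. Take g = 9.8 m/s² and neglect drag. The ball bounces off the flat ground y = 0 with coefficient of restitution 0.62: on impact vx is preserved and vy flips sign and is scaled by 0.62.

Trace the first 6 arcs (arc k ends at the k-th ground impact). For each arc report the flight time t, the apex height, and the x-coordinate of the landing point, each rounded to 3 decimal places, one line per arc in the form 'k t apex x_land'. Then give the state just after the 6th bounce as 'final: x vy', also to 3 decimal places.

1 2.392 15.338 24.204
2 2.194 5.896 46.406
3 1.360 2.266 60.172
4 0.843 0.871 68.706
5 0.523 0.335 73.998
6 0.324 0.129 77.278
final: 77.278 0.985

Arc 1: start y=13.440, vy=6.100 → t=2.392, apex=15.338, x_land=24.204, impact vy=-17.339
  bounce: vy ← 0.62·17.339 = 10.750
Arc 2: start y=0.000, vy=10.750 → t=2.194, apex=5.896, x_land=46.406, impact vy=-10.750
  bounce: vy ← 0.62·10.750 = 6.665
Arc 3: start y=0.000, vy=6.665 → t=1.360, apex=2.266, x_land=60.172, impact vy=-6.665
  bounce: vy ← 0.62·6.665 = 4.132
Arc 4: start y=0.000, vy=4.132 → t=0.843, apex=0.871, x_land=68.706, impact vy=-4.132
  bounce: vy ← 0.62·4.132 = 2.562
Arc 5: start y=0.000, vy=2.562 → t=0.523, apex=0.335, x_land=73.998, impact vy=-2.562
  bounce: vy ← 0.62·2.562 = 1.588
Arc 6: start y=0.000, vy=1.588 → t=0.324, apex=0.129, x_land=77.278, impact vy=-1.588
  bounce: vy ← 0.62·1.588 = 0.985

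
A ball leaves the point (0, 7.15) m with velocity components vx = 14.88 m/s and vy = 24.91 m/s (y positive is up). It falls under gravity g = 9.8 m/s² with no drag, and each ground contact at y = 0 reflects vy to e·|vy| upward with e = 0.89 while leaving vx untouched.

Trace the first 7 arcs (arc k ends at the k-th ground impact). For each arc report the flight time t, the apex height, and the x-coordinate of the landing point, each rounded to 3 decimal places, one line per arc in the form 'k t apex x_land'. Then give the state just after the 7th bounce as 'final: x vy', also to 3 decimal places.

Arc 1: start y=7.150, vy=24.910 → t=5.356, apex=38.809, x_land=79.699, impact vy=-27.580
  bounce: vy ← 0.89·27.580 = 24.546
Arc 2: start y=0.000, vy=24.546 → t=5.009, apex=30.740, x_land=154.239, impact vy=-24.546
  bounce: vy ← 0.89·24.546 = 21.846
Arc 3: start y=0.000, vy=21.846 → t=4.458, apex=24.349, x_land=220.579, impact vy=-21.846
  bounce: vy ← 0.89·21.846 = 19.443
Arc 4: start y=0.000, vy=19.443 → t=3.968, apex=19.287, x_land=279.622, impact vy=-19.443
  bounce: vy ← 0.89·19.443 = 17.304
Arc 5: start y=0.000, vy=17.304 → t=3.531, apex=15.277, x_land=332.171, impact vy=-17.304
  bounce: vy ← 0.89·17.304 = 15.401
Arc 6: start y=0.000, vy=15.401 → t=3.143, apex=12.101, x_land=378.939, impact vy=-15.401
  bounce: vy ← 0.89·15.401 = 13.707
Arc 7: start y=0.000, vy=13.707 → t=2.797, apex=9.585, x_land=420.562, impact vy=-13.707
  bounce: vy ← 0.89·13.707 = 12.199

1 5.356 38.809 79.699
2 5.009 30.740 154.239
3 4.458 24.349 220.579
4 3.968 19.287 279.622
5 3.531 15.277 332.171
6 3.143 12.101 378.939
7 2.797 9.585 420.562
final: 420.562 12.199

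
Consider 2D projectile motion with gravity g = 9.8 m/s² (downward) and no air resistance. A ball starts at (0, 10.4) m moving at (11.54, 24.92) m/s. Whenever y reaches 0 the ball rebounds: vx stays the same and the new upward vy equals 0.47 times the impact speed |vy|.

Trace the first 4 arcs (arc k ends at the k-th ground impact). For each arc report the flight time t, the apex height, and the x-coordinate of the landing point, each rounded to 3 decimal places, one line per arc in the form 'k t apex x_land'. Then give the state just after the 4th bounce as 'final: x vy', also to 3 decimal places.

1 5.473 42.084 63.164
2 2.755 9.296 94.954
3 1.295 2.054 109.896
4 0.609 0.454 116.918
final: 116.918 1.401

Arc 1: start y=10.400, vy=24.920 → t=5.473, apex=42.084, x_land=63.164, impact vy=-28.720
  bounce: vy ← 0.47·28.720 = 13.498
Arc 2: start y=0.000, vy=13.498 → t=2.755, apex=9.296, x_land=94.954, impact vy=-13.498
  bounce: vy ← 0.47·13.498 = 6.344
Arc 3: start y=0.000, vy=6.344 → t=1.295, apex=2.054, x_land=109.896, impact vy=-6.344
  bounce: vy ← 0.47·6.344 = 2.982
Arc 4: start y=0.000, vy=2.982 → t=0.609, apex=0.454, x_land=116.918, impact vy=-2.982
  bounce: vy ← 0.47·2.982 = 1.401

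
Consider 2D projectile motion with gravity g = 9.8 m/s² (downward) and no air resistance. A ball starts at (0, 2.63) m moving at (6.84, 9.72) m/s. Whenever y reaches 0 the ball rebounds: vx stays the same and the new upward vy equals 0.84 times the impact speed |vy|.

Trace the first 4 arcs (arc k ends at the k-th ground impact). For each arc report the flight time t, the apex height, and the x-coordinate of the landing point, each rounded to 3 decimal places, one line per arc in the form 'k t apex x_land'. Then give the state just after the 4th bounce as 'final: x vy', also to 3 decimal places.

1 2.225 7.450 15.218
2 2.072 5.257 29.388
3 1.740 3.709 41.290
4 1.462 2.617 51.288
final: 51.288 6.016

Arc 1: start y=2.630, vy=9.720 → t=2.225, apex=7.450, x_land=15.218, impact vy=-12.084
  bounce: vy ← 0.84·12.084 = 10.151
Arc 2: start y=0.000, vy=10.151 → t=2.072, apex=5.257, x_land=29.388, impact vy=-10.151
  bounce: vy ← 0.84·10.151 = 8.527
Arc 3: start y=0.000, vy=8.527 → t=1.740, apex=3.709, x_land=41.290, impact vy=-8.527
  bounce: vy ← 0.84·8.527 = 7.162
Arc 4: start y=0.000, vy=7.162 → t=1.462, apex=2.617, x_land=51.288, impact vy=-7.162
  bounce: vy ← 0.84·7.162 = 6.016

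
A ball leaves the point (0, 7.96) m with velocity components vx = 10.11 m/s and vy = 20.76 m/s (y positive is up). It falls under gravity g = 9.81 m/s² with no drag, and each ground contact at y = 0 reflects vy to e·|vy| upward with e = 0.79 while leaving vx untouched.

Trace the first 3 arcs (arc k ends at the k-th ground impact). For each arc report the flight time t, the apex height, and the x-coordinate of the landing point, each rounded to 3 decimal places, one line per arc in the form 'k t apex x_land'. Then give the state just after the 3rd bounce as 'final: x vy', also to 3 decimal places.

Arc 1: start y=7.960, vy=20.760 → t=4.586, apex=29.926, x_land=46.367, impact vy=-24.231
  bounce: vy ← 0.79·24.231 = 19.143
Arc 2: start y=0.000, vy=19.143 → t=3.903, apex=18.677, x_land=85.823, impact vy=-19.143
  bounce: vy ← 0.79·19.143 = 15.123
Arc 3: start y=0.000, vy=15.123 → t=3.083, apex=11.656, x_land=116.994, impact vy=-15.123
  bounce: vy ← 0.79·15.123 = 11.947

1 4.586 29.926 46.367
2 3.903 18.677 85.823
3 3.083 11.656 116.994
final: 116.994 11.947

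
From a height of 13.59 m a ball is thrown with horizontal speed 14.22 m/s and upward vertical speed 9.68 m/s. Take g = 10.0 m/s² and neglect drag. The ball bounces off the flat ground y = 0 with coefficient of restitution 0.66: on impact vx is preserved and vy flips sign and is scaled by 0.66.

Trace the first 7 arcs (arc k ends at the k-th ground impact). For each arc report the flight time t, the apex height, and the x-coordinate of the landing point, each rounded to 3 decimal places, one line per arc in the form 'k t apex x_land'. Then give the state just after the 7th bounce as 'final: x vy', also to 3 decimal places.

1 2.880 18.275 40.951
2 2.524 7.961 76.836
3 1.666 3.468 100.521
4 1.099 1.511 116.153
5 0.726 0.658 126.469
6 0.479 0.287 133.279
7 0.316 0.125 137.773
final: 137.773 1.043

Arc 1: start y=13.590, vy=9.680 → t=2.880, apex=18.275, x_land=40.951, impact vy=-19.118
  bounce: vy ← 0.66·19.118 = 12.618
Arc 2: start y=0.000, vy=12.618 → t=2.524, apex=7.961, x_land=76.836, impact vy=-12.618
  bounce: vy ← 0.66·12.618 = 8.328
Arc 3: start y=0.000, vy=8.328 → t=1.666, apex=3.468, x_land=100.521, impact vy=-8.328
  bounce: vy ← 0.66·8.328 = 5.496
Arc 4: start y=0.000, vy=5.496 → t=1.099, apex=1.511, x_land=116.153, impact vy=-5.496
  bounce: vy ← 0.66·5.496 = 3.628
Arc 5: start y=0.000, vy=3.628 → t=0.726, apex=0.658, x_land=126.469, impact vy=-3.628
  bounce: vy ← 0.66·3.628 = 2.394
Arc 6: start y=0.000, vy=2.394 → t=0.479, apex=0.287, x_land=133.279, impact vy=-2.394
  bounce: vy ← 0.66·2.394 = 1.580
Arc 7: start y=0.000, vy=1.580 → t=0.316, apex=0.125, x_land=137.773, impact vy=-1.580
  bounce: vy ← 0.66·1.580 = 1.043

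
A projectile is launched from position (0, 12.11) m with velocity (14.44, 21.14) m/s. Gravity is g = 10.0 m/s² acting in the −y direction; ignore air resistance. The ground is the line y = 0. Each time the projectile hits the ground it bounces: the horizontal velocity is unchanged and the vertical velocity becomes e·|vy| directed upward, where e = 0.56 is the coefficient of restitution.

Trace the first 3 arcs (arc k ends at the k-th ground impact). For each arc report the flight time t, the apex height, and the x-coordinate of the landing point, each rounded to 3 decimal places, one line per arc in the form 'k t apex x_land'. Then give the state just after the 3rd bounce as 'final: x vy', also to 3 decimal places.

1 4.739 34.455 68.432
2 2.940 10.805 110.887
3 1.646 3.388 134.662
final: 134.662 4.610

Arc 1: start y=12.110, vy=21.140 → t=4.739, apex=34.455, x_land=68.432, impact vy=-26.251
  bounce: vy ← 0.56·26.251 = 14.700
Arc 2: start y=0.000, vy=14.700 → t=2.940, apex=10.805, x_land=110.887, impact vy=-14.700
  bounce: vy ← 0.56·14.700 = 8.232
Arc 3: start y=0.000, vy=8.232 → t=1.646, apex=3.388, x_land=134.662, impact vy=-8.232
  bounce: vy ← 0.56·8.232 = 4.610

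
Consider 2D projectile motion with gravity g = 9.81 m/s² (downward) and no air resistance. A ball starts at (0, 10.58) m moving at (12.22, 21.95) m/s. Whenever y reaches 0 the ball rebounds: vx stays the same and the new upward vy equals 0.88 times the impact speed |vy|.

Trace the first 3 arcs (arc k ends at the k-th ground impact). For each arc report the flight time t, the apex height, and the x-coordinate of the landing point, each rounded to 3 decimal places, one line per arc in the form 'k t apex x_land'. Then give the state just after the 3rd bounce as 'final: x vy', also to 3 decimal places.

Arc 1: start y=10.580, vy=21.950 → t=4.914, apex=35.137, x_land=60.049, impact vy=-26.256
  bounce: vy ← 0.88·26.256 = 23.105
Arc 2: start y=0.000, vy=23.105 → t=4.711, apex=27.210, x_land=117.612, impact vy=-23.105
  bounce: vy ← 0.88·23.105 = 20.333
Arc 3: start y=0.000, vy=20.333 → t=4.145, apex=21.071, x_land=168.268, impact vy=-20.333
  bounce: vy ← 0.88·20.333 = 17.893

1 4.914 35.137 60.049
2 4.711 27.210 117.612
3 4.145 21.071 168.268
final: 168.268 17.893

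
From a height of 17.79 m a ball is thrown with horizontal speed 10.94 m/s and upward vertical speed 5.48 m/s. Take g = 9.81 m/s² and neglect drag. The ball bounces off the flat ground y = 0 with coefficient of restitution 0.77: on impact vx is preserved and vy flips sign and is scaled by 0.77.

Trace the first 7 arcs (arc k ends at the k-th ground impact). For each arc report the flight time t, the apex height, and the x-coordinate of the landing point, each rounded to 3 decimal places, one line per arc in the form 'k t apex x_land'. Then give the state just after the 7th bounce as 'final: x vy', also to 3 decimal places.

1 2.543 19.321 27.824
2 3.056 11.455 61.261
3 2.353 6.792 87.007
4 1.812 4.027 106.832
5 1.395 2.388 122.097
6 1.074 1.416 133.852
7 0.827 0.839 142.902
final: 142.902 3.125

Arc 1: start y=17.790, vy=5.480 → t=2.543, apex=19.321, x_land=27.824, impact vy=-19.470
  bounce: vy ← 0.77·19.470 = 14.992
Arc 2: start y=0.000, vy=14.992 → t=3.056, apex=11.455, x_land=61.261, impact vy=-14.992
  bounce: vy ← 0.77·14.992 = 11.544
Arc 3: start y=0.000, vy=11.544 → t=2.353, apex=6.792, x_land=87.007, impact vy=-11.544
  bounce: vy ← 0.77·11.544 = 8.889
Arc 4: start y=0.000, vy=8.889 → t=1.812, apex=4.027, x_land=106.832, impact vy=-8.889
  bounce: vy ← 0.77·8.889 = 6.844
Arc 5: start y=0.000, vy=6.844 → t=1.395, apex=2.388, x_land=122.097, impact vy=-6.844
  bounce: vy ← 0.77·6.844 = 5.270
Arc 6: start y=0.000, vy=5.270 → t=1.074, apex=1.416, x_land=133.852, impact vy=-5.270
  bounce: vy ← 0.77·5.270 = 4.058
Arc 7: start y=0.000, vy=4.058 → t=0.827, apex=0.839, x_land=142.902, impact vy=-4.058
  bounce: vy ← 0.77·4.058 = 3.125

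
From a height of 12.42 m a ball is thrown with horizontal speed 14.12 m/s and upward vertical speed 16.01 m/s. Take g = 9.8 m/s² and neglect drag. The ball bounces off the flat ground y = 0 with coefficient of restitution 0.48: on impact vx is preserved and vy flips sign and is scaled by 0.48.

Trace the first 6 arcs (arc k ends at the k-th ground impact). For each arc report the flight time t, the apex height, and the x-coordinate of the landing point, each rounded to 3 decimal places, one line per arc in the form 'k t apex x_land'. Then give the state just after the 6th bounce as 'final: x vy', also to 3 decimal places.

Arc 1: start y=12.420, vy=16.010 → t=3.915, apex=25.498, x_land=55.277, impact vy=-22.355
  bounce: vy ← 0.48·22.355 = 10.730
Arc 2: start y=0.000, vy=10.730 → t=2.190, apex=5.875, x_land=86.198, impact vy=-10.730
  bounce: vy ← 0.48·10.730 = 5.151
Arc 3: start y=0.000, vy=5.151 → t=1.051, apex=1.354, x_land=101.041, impact vy=-5.151
  bounce: vy ← 0.48·5.151 = 2.472
Arc 4: start y=0.000, vy=2.472 → t=0.505, apex=0.312, x_land=108.165, impact vy=-2.472
  bounce: vy ← 0.48·2.472 = 1.187
Arc 5: start y=0.000, vy=1.187 → t=0.242, apex=0.072, x_land=111.584, impact vy=-1.187
  bounce: vy ← 0.48·1.187 = 0.570
Arc 6: start y=0.000, vy=0.570 → t=0.116, apex=0.017, x_land=113.226, impact vy=-0.570
  bounce: vy ← 0.48·0.570 = 0.273

1 3.915 25.498 55.277
2 2.190 5.875 86.198
3 1.051 1.354 101.041
4 0.505 0.312 108.165
5 0.242 0.072 111.584
6 0.116 0.017 113.226
final: 113.226 0.273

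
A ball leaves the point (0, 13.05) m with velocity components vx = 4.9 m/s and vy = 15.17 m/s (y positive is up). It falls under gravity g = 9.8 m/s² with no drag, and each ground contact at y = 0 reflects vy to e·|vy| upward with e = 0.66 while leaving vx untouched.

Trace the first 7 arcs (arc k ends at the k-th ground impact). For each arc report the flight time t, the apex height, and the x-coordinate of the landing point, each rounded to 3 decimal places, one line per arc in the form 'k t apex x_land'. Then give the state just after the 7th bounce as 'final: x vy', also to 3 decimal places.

1 3.797 24.791 18.607
2 2.969 10.799 33.155
3 1.960 4.704 42.757
4 1.293 2.049 49.095
5 0.854 0.893 53.277
6 0.563 0.389 56.038
7 0.372 0.169 57.860
final: 57.860 1.202

Arc 1: start y=13.050, vy=15.170 → t=3.797, apex=24.791, x_land=18.607, impact vy=-22.043
  bounce: vy ← 0.66·22.043 = 14.549
Arc 2: start y=0.000, vy=14.549 → t=2.969, apex=10.799, x_land=33.155, impact vy=-14.549
  bounce: vy ← 0.66·14.549 = 9.602
Arc 3: start y=0.000, vy=9.602 → t=1.960, apex=4.704, x_land=42.757, impact vy=-9.602
  bounce: vy ← 0.66·9.602 = 6.337
Arc 4: start y=0.000, vy=6.337 → t=1.293, apex=2.049, x_land=49.095, impact vy=-6.337
  bounce: vy ← 0.66·6.337 = 4.183
Arc 5: start y=0.000, vy=4.183 → t=0.854, apex=0.893, x_land=53.277, impact vy=-4.183
  bounce: vy ← 0.66·4.183 = 2.761
Arc 6: start y=0.000, vy=2.761 → t=0.563, apex=0.389, x_land=56.038, impact vy=-2.761
  bounce: vy ← 0.66·2.761 = 1.822
Arc 7: start y=0.000, vy=1.822 → t=0.372, apex=0.169, x_land=57.860, impact vy=-1.822
  bounce: vy ← 0.66·1.822 = 1.202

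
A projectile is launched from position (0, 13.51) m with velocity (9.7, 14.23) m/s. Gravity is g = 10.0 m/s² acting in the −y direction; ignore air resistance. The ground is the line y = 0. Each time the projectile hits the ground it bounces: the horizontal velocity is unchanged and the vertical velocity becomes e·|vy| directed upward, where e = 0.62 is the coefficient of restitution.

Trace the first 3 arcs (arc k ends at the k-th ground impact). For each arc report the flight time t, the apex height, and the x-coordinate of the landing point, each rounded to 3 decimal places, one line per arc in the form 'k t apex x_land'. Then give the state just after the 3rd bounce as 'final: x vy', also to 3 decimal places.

1 3.597 23.635 34.892
2 2.696 9.085 61.043
3 1.671 3.492 77.256
final: 77.256 5.182

Arc 1: start y=13.510, vy=14.230 → t=3.597, apex=23.635, x_land=34.892, impact vy=-21.742
  bounce: vy ← 0.62·21.742 = 13.480
Arc 2: start y=0.000, vy=13.480 → t=2.696, apex=9.085, x_land=61.043, impact vy=-13.480
  bounce: vy ← 0.62·13.480 = 8.357
Arc 3: start y=0.000, vy=8.357 → t=1.671, apex=3.492, x_land=77.256, impact vy=-8.357
  bounce: vy ← 0.62·8.357 = 5.182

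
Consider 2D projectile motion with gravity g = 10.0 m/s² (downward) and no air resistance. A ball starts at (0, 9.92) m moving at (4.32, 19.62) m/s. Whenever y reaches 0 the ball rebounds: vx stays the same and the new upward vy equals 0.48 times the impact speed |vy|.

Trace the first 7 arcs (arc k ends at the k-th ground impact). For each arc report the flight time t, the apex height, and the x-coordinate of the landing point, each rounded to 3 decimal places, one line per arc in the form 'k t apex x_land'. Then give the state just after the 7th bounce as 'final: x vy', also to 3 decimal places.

1 4.377 29.167 18.910
2 2.319 6.720 28.926
3 1.113 1.548 33.734
4 0.534 0.357 36.042
5 0.256 0.082 37.150
6 0.123 0.019 37.681
7 0.059 0.004 37.937
final: 37.937 0.142

Arc 1: start y=9.920, vy=19.620 → t=4.377, apex=29.167, x_land=18.910, impact vy=-24.153
  bounce: vy ← 0.48·24.153 = 11.593
Arc 2: start y=0.000, vy=11.593 → t=2.319, apex=6.720, x_land=28.926, impact vy=-11.593
  bounce: vy ← 0.48·11.593 = 5.565
Arc 3: start y=0.000, vy=5.565 → t=1.113, apex=1.548, x_land=33.734, impact vy=-5.565
  bounce: vy ← 0.48·5.565 = 2.671
Arc 4: start y=0.000, vy=2.671 → t=0.534, apex=0.357, x_land=36.042, impact vy=-2.671
  bounce: vy ← 0.48·2.671 = 1.282
Arc 5: start y=0.000, vy=1.282 → t=0.256, apex=0.082, x_land=37.150, impact vy=-1.282
  bounce: vy ← 0.48·1.282 = 0.615
Arc 6: start y=0.000, vy=0.615 → t=0.123, apex=0.019, x_land=37.681, impact vy=-0.615
  bounce: vy ← 0.48·0.615 = 0.295
Arc 7: start y=0.000, vy=0.295 → t=0.059, apex=0.004, x_land=37.937, impact vy=-0.295
  bounce: vy ← 0.48·0.295 = 0.142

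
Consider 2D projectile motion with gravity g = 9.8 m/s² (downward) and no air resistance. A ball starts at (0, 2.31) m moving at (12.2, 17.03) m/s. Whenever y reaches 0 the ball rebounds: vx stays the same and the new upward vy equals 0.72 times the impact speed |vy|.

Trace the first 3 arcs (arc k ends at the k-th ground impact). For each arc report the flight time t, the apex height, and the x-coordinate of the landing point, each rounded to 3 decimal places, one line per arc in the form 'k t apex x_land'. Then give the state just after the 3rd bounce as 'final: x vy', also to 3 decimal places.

1 3.606 17.107 43.996
2 2.691 8.868 76.822
3 1.937 4.597 100.456
final: 100.456 6.835

Arc 1: start y=2.310, vy=17.030 → t=3.606, apex=17.107, x_land=43.996, impact vy=-18.311
  bounce: vy ← 0.72·18.311 = 13.184
Arc 2: start y=0.000, vy=13.184 → t=2.691, apex=8.868, x_land=76.822, impact vy=-13.184
  bounce: vy ← 0.72·13.184 = 9.492
Arc 3: start y=0.000, vy=9.492 → t=1.937, apex=4.597, x_land=100.456, impact vy=-9.492
  bounce: vy ← 0.72·9.492 = 6.835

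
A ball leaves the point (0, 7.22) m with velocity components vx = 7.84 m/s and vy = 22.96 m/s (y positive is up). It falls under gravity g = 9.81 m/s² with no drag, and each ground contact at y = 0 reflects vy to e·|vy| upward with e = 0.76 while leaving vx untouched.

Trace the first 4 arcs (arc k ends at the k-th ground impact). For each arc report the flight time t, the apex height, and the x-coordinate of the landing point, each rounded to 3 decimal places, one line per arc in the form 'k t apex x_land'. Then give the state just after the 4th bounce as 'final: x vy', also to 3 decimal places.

Arc 1: start y=7.220, vy=22.960 → t=4.977, apex=34.089, x_land=39.017, impact vy=-25.862
  bounce: vy ← 0.76·25.862 = 19.655
Arc 2: start y=0.000, vy=19.655 → t=4.007, apex=19.690, x_land=70.433, impact vy=-19.655
  bounce: vy ← 0.76·19.655 = 14.938
Arc 3: start y=0.000, vy=14.938 → t=3.045, apex=11.373, x_land=94.309, impact vy=-14.938
  bounce: vy ← 0.76·14.938 = 11.353
Arc 4: start y=0.000, vy=11.353 → t=2.314, apex=6.569, x_land=112.454, impact vy=-11.353
  bounce: vy ← 0.76·11.353 = 8.628

1 4.977 34.089 39.017
2 4.007 19.690 70.433
3 3.045 11.373 94.309
4 2.314 6.569 112.454
final: 112.454 8.628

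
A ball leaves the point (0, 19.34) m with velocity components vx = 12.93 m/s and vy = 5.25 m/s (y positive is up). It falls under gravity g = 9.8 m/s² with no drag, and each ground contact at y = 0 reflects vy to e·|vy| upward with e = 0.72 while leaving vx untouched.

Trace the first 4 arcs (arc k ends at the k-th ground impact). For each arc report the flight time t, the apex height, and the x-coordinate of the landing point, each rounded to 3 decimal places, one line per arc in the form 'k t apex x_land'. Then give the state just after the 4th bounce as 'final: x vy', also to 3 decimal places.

Arc 1: start y=19.340, vy=5.250 → t=2.593, apex=20.746, x_land=33.532, impact vy=-20.165
  bounce: vy ← 0.72·20.165 = 14.519
Arc 2: start y=0.000, vy=14.519 → t=2.963, apex=10.755, x_land=71.844, impact vy=-14.519
  bounce: vy ← 0.72·14.519 = 10.454
Arc 3: start y=0.000, vy=10.454 → t=2.133, apex=5.575, x_land=99.429, impact vy=-10.454
  bounce: vy ← 0.72·10.454 = 7.527
Arc 4: start y=0.000, vy=7.527 → t=1.536, apex=2.890, x_land=119.289, impact vy=-7.527
  bounce: vy ← 0.72·7.527 = 5.419

1 2.593 20.746 33.532
2 2.963 10.755 71.844
3 2.133 5.575 99.429
4 1.536 2.890 119.289
final: 119.289 5.419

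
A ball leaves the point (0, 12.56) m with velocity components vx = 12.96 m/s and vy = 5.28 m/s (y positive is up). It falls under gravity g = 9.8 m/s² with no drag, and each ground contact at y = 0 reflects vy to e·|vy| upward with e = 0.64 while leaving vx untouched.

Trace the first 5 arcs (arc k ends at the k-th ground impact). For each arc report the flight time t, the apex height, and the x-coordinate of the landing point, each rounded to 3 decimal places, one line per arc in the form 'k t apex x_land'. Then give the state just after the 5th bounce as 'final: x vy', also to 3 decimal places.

1 2.228 13.982 28.875
2 2.162 5.727 56.898
3 1.384 2.346 74.832
4 0.886 0.961 86.310
5 0.567 0.394 93.656
final: 93.656 1.778

Arc 1: start y=12.560, vy=5.280 → t=2.228, apex=13.982, x_land=28.875, impact vy=-16.555
  bounce: vy ← 0.64·16.555 = 10.595
Arc 2: start y=0.000, vy=10.595 → t=2.162, apex=5.727, x_land=56.898, impact vy=-10.595
  bounce: vy ← 0.64·10.595 = 6.781
Arc 3: start y=0.000, vy=6.781 → t=1.384, apex=2.346, x_land=74.832, impact vy=-6.781
  bounce: vy ← 0.64·6.781 = 4.340
Arc 4: start y=0.000, vy=4.340 → t=0.886, apex=0.961, x_land=86.310, impact vy=-4.340
  bounce: vy ← 0.64·4.340 = 2.777
Arc 5: start y=0.000, vy=2.777 → t=0.567, apex=0.394, x_land=93.656, impact vy=-2.777
  bounce: vy ← 0.64·2.777 = 1.778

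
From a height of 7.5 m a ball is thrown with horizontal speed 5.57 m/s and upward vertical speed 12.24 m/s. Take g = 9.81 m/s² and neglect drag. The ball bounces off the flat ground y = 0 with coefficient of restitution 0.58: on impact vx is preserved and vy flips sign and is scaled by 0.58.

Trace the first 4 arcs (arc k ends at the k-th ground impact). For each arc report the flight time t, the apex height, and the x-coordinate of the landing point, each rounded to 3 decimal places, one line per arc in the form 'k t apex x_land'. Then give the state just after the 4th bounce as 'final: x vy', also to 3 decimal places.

Arc 1: start y=7.500, vy=12.240 → t=3.004, apex=15.136, x_land=16.734, impact vy=-17.233
  bounce: vy ← 0.58·17.233 = 9.995
Arc 2: start y=0.000, vy=9.995 → t=2.038, apex=5.092, x_land=28.084, impact vy=-9.995
  bounce: vy ← 0.58·9.995 = 5.797
Arc 3: start y=0.000, vy=5.797 → t=1.182, apex=1.713, x_land=34.667, impact vy=-5.797
  bounce: vy ← 0.58·5.797 = 3.362
Arc 4: start y=0.000, vy=3.362 → t=0.685, apex=0.576, x_land=38.486, impact vy=-3.362
  bounce: vy ← 0.58·3.362 = 1.950

1 3.004 15.136 16.734
2 2.038 5.092 28.084
3 1.182 1.713 34.667
4 0.685 0.576 38.486
final: 38.486 1.950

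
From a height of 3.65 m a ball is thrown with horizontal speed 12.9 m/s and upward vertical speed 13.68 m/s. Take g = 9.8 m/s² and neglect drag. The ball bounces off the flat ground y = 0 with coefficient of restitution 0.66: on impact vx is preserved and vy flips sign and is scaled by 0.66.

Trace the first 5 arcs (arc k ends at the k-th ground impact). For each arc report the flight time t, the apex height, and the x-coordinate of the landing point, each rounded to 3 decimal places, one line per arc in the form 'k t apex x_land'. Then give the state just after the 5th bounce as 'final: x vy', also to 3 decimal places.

1 3.037 13.198 39.179
2 2.166 5.749 67.125
3 1.430 2.504 85.569
4 0.944 1.091 97.742
5 0.623 0.475 105.777
final: 105.777 2.014

Arc 1: start y=3.650, vy=13.680 → t=3.037, apex=13.198, x_land=39.179, impact vy=-16.084
  bounce: vy ← 0.66·16.084 = 10.615
Arc 2: start y=0.000, vy=10.615 → t=2.166, apex=5.749, x_land=67.125, impact vy=-10.615
  bounce: vy ← 0.66·10.615 = 7.006
Arc 3: start y=0.000, vy=7.006 → t=1.430, apex=2.504, x_land=85.569, impact vy=-7.006
  bounce: vy ← 0.66·7.006 = 4.624
Arc 4: start y=0.000, vy=4.624 → t=0.944, apex=1.091, x_land=97.742, impact vy=-4.624
  bounce: vy ← 0.66·4.624 = 3.052
Arc 5: start y=0.000, vy=3.052 → t=0.623, apex=0.475, x_land=105.777, impact vy=-3.052
  bounce: vy ← 0.66·3.052 = 2.014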